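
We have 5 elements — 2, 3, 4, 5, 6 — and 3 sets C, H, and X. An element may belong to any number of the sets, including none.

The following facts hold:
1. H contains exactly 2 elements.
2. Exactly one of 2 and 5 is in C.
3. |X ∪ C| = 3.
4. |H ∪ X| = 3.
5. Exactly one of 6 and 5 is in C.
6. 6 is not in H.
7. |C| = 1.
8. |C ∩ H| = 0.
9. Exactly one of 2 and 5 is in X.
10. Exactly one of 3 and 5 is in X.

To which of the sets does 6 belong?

6: none

From (6): 6 ∉ H.
Suppose 6 ∈ C: no assignment then satisfies all the clues, so 6 ∉ C.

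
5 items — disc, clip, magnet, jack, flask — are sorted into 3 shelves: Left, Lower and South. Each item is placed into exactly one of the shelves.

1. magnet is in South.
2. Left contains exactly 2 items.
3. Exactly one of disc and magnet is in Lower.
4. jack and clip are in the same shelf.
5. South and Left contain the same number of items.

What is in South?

South = {flask, magnet}

From (1): magnet ∈ South.
(3) (exactly one): disc ∈ Lower.
Suppose clip ∈ South: no assignment then satisfies all the clues, so clip ∉ South.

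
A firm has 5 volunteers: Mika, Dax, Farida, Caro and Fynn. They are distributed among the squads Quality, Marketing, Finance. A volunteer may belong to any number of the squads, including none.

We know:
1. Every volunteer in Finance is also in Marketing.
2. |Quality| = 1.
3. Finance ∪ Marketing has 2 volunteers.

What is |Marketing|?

2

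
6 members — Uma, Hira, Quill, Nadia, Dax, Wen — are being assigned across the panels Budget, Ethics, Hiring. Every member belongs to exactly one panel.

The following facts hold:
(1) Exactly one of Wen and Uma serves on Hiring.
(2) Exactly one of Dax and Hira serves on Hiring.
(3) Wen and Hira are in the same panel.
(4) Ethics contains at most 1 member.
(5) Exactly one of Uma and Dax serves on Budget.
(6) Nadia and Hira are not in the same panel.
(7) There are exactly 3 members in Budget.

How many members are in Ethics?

1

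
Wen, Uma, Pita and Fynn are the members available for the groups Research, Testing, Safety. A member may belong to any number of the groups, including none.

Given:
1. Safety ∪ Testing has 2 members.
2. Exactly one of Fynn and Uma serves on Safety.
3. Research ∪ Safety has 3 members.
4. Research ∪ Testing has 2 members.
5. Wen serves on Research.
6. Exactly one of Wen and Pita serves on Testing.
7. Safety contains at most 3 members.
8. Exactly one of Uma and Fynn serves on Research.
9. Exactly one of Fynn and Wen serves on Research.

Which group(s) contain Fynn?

Fynn: Safety

From (5): Wen ∈ Research.
(9) (exactly one): Fynn ∉ Research.
(8) (exactly one): Uma ∈ Research.
Suppose Fynn ∈ Testing: no assignment then satisfies all the clues, so Fynn ∉ Testing.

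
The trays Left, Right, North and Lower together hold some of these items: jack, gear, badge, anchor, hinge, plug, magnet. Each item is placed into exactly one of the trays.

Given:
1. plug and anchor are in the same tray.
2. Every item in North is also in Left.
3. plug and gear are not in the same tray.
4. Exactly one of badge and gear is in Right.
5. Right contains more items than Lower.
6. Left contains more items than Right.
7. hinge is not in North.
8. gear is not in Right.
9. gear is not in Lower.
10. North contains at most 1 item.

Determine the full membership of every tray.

Left = {gear, hinge, jack, magnet}; Right = {anchor, badge, plug}; North = {}; Lower = {}

From (7): hinge ∉ North.
From (8): gear ∉ Right.
From (9): gear ∉ Lower.
(4) (exactly one): badge ∈ Right.
Suppose jack ∉ Left: no assignment then satisfies all the clues, so jack ∈ Left.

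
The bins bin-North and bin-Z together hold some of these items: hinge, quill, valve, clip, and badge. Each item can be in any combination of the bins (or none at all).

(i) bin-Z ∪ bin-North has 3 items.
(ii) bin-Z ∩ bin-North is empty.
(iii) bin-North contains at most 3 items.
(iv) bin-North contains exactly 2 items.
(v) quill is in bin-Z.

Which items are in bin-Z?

bin-Z = {quill}

From (v): quill ∈ bin-Z.
(ii) (disjoint): quill ∉ bin-North.
Suppose hinge ∈ bin-Z: no assignment then satisfies all the clues, so hinge ∉ bin-Z.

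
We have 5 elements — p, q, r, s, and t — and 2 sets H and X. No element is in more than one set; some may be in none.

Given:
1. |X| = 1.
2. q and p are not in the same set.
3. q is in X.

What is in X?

From (3): q ∈ X.
(1): X already has 1, so the rest are out.

X = {q}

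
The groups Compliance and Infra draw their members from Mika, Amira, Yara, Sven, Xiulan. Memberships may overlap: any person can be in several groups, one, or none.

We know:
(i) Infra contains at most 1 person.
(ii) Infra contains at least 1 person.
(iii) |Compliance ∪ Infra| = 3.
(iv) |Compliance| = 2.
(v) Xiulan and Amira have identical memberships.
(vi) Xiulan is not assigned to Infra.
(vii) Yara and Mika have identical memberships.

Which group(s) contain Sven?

Sven: Infra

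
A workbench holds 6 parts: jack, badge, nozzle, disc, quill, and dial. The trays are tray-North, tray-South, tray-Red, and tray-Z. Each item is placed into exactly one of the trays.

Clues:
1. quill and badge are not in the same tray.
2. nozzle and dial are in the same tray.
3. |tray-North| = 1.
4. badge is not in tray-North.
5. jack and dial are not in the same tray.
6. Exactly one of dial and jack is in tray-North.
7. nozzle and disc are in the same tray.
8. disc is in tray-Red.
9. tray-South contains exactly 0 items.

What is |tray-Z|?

1

From (4): badge ∉ tray-North.
From (8): disc ∈ tray-Red.
(7): nozzle matches disc: nozzle ∉ tray-North.
(7): nozzle matches disc: nozzle ∉ tray-South.
(7): nozzle matches disc: nozzle ∈ tray-Red.
(9): tray-South already has 0, so the rest are out.
(2): dial matches nozzle: dial ∉ tray-North.
(2): dial matches nozzle: dial ∈ tray-Red.
(5): jack ∉ tray-Red.
(6) (exactly one): jack ∈ tray-North.
(3): tray-North already has 1, so the rest are out.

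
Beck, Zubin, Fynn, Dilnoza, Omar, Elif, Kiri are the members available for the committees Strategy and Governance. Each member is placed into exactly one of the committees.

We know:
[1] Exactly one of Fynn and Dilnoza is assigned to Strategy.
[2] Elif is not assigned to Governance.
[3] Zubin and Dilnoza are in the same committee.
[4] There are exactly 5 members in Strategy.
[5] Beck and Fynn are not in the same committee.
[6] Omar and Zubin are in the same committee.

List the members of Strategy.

Strategy = {Beck, Dilnoza, Elif, Omar, Zubin}

From (2): Elif ∉ Governance.
Only one committee left: Elif ∈ Strategy.
Suppose Beck ∉ Strategy: no assignment then satisfies all the clues, so Beck ∈ Strategy.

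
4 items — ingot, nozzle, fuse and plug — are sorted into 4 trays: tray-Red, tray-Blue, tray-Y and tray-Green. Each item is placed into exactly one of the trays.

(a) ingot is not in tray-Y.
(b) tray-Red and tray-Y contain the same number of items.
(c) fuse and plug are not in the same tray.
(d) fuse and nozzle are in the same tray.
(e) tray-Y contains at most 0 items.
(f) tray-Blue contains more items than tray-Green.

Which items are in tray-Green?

tray-Green = {plug}

From (a): ingot ∉ tray-Y.
(e): tray-Y already has 0, so the rest are out.
Suppose ingot ∈ tray-Green: no assignment then satisfies all the clues, so ingot ∉ tray-Green.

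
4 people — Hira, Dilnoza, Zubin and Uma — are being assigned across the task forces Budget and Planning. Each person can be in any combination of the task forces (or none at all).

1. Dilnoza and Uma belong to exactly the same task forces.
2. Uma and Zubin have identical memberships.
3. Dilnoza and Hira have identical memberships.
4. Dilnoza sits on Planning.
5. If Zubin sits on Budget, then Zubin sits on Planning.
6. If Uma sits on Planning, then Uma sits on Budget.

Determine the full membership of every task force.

Budget = {Dilnoza, Hira, Uma, Zubin}; Planning = {Dilnoza, Hira, Uma, Zubin}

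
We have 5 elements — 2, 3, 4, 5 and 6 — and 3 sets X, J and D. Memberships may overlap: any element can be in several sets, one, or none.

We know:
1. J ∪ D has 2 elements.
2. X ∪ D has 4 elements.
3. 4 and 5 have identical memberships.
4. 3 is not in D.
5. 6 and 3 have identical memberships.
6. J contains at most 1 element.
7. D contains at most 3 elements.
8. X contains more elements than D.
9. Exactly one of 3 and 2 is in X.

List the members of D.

D = {4, 5}

From (4): 3 ∉ D.
(5): 6 matches 3: 6 ∉ D.
Suppose 2 ∈ D: no assignment then satisfies all the clues, so 2 ∉ D.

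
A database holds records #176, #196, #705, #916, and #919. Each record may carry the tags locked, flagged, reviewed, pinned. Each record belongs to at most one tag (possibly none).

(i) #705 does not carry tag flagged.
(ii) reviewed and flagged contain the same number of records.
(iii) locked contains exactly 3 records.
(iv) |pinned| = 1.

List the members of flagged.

flagged = {}

From (i): #705 ∉ flagged.
Suppose #176 ∈ flagged: no assignment then satisfies all the clues, so #176 ∉ flagged.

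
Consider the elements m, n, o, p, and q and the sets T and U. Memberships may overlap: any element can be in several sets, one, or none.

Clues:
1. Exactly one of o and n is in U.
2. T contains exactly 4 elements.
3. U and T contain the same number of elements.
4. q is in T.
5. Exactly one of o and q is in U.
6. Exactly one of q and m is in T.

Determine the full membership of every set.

T = {n, o, p, q}; U = {m, n, p, q}

From (4): q ∈ T.
(6) (exactly one): m ∉ T.
(2): only 4 candidates remain for T, so all are in.
Suppose m ∉ U: no assignment then satisfies all the clues, so m ∈ U.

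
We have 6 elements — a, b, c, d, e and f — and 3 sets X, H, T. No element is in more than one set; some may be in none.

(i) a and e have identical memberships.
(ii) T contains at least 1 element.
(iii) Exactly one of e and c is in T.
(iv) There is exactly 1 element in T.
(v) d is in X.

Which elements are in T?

From (v): d ∈ X.
Suppose a ∈ T: no assignment then satisfies all the clues, so a ∉ T.

T = {c}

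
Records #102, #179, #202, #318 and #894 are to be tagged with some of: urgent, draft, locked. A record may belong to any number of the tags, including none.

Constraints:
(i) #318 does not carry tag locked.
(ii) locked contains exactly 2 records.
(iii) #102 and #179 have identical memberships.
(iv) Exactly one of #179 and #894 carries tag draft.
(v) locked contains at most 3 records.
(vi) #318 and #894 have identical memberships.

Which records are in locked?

locked = {#102, #179}

From (i): #318 ∉ locked.
(vi): #894 matches #318: #894 ∉ locked.
Suppose #102 ∉ locked: no assignment then satisfies all the clues, so #102 ∈ locked.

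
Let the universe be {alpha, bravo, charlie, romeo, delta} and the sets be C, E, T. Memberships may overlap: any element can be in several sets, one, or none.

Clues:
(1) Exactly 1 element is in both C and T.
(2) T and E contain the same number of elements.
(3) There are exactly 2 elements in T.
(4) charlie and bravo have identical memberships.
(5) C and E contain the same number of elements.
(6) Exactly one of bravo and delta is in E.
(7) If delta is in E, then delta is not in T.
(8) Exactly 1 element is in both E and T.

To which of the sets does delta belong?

delta: C, E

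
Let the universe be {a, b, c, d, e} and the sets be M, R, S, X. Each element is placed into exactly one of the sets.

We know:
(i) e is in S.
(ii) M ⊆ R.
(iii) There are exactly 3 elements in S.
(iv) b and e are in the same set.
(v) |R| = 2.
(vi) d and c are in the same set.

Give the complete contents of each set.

From (i): e ∈ S.
(iv): b matches e: b ∉ M.
(iv): b matches e: b ∉ R.
(iv): b matches e: b ∈ S.
Suppose a ∈ M: no assignment then satisfies all the clues, so a ∉ M.

M = {}; R = {c, d}; S = {a, b, e}; X = {}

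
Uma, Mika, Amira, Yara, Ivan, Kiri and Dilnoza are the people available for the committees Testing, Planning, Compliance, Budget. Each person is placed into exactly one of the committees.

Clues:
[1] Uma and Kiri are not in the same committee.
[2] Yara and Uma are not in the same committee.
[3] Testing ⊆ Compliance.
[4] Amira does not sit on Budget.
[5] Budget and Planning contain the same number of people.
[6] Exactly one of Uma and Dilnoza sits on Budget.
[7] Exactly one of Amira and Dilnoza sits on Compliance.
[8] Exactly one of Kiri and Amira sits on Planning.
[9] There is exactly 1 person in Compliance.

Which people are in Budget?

Budget = {Ivan, Mika, Uma}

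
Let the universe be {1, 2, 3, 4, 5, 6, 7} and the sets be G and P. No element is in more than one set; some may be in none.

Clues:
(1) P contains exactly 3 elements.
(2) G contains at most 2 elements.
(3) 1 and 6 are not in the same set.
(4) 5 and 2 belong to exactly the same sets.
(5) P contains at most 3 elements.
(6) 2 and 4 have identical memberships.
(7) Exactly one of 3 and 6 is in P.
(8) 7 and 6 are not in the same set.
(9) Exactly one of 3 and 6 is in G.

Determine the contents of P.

P = {1, 3, 7}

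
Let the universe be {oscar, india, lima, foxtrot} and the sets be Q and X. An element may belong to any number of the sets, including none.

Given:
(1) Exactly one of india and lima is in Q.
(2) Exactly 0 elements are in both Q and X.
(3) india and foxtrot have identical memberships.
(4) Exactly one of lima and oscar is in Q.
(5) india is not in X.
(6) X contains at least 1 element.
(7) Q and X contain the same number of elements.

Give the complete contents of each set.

Q = {lima}; X = {oscar}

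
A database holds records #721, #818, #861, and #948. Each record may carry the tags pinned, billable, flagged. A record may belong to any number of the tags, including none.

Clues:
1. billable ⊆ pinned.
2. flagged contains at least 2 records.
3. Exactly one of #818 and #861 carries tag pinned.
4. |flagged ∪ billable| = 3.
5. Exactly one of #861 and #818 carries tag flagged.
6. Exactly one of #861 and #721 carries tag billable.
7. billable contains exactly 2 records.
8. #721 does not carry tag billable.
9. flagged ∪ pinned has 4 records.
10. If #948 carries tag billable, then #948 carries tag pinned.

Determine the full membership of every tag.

pinned = {#721, #861, #948}; billable = {#861, #948}; flagged = {#818, #948}

From (8): #721 ∉ billable.
(6) (exactly one): #861 ∈ billable.
(1) with #861 ∈ billable: #861 ∈ pinned.
(3) (exactly one): #818 ∉ pinned.
(1) contrapositive: #818 ∉ billable.
(7): only 2 candidates remain for billable, so all are in.
(10): #948 ∈ pinned.
Suppose #721 ∉ pinned: no assignment then satisfies all the clues, so #721 ∈ pinned.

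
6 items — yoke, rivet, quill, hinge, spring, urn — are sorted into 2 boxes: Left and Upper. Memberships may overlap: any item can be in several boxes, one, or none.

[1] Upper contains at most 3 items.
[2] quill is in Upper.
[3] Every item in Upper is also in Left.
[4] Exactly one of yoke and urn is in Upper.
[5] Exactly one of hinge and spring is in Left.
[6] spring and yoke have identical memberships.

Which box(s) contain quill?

quill: Left, Upper

From (2): quill ∈ Upper.
(3) with quill ∈ Upper: quill ∈ Left.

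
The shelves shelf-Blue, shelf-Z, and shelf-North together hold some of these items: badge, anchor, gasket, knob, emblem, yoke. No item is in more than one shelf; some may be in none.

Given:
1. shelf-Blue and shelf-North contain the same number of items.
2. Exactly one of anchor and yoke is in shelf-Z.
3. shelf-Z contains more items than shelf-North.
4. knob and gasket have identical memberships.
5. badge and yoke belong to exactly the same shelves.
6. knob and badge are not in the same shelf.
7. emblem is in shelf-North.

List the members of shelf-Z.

shelf-Z = {badge, yoke}

From (7): emblem ∈ shelf-North.
Suppose badge ∉ shelf-Z: no assignment then satisfies all the clues, so badge ∈ shelf-Z.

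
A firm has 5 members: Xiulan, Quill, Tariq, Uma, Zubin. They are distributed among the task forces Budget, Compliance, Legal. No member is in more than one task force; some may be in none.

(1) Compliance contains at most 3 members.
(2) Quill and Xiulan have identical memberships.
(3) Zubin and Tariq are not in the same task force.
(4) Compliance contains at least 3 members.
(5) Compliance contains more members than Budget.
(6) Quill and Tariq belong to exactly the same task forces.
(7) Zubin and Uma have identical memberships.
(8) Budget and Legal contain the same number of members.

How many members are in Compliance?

3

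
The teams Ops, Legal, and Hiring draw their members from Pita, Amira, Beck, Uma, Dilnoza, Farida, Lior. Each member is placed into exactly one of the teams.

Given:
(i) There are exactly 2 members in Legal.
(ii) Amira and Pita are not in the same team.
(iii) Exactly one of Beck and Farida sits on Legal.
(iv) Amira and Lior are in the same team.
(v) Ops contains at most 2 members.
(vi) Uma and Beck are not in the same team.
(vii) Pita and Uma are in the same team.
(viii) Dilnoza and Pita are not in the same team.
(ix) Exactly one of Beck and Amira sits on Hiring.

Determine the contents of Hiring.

Hiring = {Amira, Farida, Lior}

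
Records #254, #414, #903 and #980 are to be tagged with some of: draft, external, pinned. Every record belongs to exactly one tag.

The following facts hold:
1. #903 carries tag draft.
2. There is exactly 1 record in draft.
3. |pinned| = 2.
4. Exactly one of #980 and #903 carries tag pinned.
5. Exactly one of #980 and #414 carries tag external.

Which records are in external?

external = {#414}

From (1): #903 ∈ draft.
(2): draft already has 1, so the rest are out.
(4) (exactly one): #980 ∈ pinned.
(5) (exactly one): #414 ∈ external.
(3): only 2 candidates remain for pinned, so all are in.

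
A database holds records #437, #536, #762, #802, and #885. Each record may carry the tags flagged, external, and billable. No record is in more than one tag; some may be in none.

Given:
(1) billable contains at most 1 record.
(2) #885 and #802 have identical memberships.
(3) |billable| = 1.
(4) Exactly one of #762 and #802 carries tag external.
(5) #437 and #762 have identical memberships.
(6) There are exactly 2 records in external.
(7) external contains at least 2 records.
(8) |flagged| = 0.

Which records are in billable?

(8): flagged already has 0, so the rest are out.
Suppose #437 ∈ billable: no assignment then satisfies all the clues, so #437 ∉ billable.

billable = {#536}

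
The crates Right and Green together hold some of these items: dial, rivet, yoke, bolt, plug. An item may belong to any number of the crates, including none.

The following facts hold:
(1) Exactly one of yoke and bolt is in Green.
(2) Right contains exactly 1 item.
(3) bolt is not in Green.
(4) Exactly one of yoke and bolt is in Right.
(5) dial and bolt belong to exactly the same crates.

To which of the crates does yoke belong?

yoke: Green, Right

From (3): bolt ∉ Green.
(1) (exactly one): yoke ∈ Green.
(5): dial matches bolt: dial ∉ Green.
Suppose yoke ∉ Right: no assignment then satisfies all the clues, so yoke ∈ Right.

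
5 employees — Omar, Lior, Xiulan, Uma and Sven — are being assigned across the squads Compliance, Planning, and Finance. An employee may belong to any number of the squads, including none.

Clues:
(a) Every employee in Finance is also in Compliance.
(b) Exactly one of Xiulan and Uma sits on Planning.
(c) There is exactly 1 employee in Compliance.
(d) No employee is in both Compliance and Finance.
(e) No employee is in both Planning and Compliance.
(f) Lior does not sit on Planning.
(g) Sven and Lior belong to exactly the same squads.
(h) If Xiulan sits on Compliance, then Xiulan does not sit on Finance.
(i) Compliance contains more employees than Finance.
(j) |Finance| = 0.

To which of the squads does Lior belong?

From (f): Lior ∉ Planning.
(g): Sven matches Lior: Sven ∉ Planning.
(j): Finance already has 0, so the rest are out.
Suppose Lior ∈ Compliance: no assignment then satisfies all the clues, so Lior ∉ Compliance.

Lior: none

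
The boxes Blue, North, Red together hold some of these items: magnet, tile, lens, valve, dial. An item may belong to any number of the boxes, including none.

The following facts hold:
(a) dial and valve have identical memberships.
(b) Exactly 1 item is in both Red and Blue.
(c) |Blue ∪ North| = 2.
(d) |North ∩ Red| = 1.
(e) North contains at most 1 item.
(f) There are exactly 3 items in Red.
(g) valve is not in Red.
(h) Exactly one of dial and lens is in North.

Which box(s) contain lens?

lens: North, Red

From (g): valve ∉ Red.
(a): dial matches valve: dial ∉ Red.
(f): only 3 candidates remain for Red, so all are in.
Suppose lens ∈ Blue: no assignment then satisfies all the clues, so lens ∉ Blue.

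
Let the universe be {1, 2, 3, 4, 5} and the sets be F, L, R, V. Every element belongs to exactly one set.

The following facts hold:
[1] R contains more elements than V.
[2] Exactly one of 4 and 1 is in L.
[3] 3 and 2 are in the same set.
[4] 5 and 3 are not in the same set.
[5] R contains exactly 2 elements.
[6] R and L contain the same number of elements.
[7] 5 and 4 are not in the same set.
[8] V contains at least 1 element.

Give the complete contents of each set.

F = {}; L = {1, 5}; R = {2, 3}; V = {4}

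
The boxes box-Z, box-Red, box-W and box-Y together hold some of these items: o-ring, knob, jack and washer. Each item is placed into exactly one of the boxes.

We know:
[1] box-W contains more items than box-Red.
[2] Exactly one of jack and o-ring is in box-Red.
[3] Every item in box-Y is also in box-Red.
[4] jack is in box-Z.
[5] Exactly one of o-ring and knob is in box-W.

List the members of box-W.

box-W = {knob, washer}

From (4): jack ∈ box-Z.
(2) (exactly one): o-ring ∈ box-Red.
(5) (exactly one): knob ∈ box-W.
Suppose washer ∉ box-W: no assignment then satisfies all the clues, so washer ∈ box-W.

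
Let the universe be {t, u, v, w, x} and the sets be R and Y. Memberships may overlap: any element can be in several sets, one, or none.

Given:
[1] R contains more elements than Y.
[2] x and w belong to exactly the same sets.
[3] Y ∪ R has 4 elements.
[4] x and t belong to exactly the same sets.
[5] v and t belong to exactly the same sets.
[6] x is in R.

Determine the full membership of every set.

R = {t, v, w, x}; Y = {}

From (6): x ∈ R.
(2): w matches x: w ∈ R.
(4): t matches x: t ∈ R.
(5): v matches t: v ∈ R.
Suppose t ∈ Y: no assignment then satisfies all the clues, so t ∉ Y.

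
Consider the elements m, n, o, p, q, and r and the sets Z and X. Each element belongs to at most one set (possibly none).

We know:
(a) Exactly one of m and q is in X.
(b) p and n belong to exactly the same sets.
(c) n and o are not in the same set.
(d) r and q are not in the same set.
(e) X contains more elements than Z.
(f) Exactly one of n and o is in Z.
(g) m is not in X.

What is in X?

X = {n, p, q}

From (g): m ∉ X.
(a) (exactly one): q ∈ X.
(d): r ∉ X.
Suppose n ∉ X: no assignment then satisfies all the clues, so n ∈ X.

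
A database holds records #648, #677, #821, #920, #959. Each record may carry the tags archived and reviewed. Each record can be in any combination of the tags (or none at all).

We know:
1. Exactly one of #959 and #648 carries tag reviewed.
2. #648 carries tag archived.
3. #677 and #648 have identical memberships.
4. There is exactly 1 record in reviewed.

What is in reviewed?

reviewed = {#959}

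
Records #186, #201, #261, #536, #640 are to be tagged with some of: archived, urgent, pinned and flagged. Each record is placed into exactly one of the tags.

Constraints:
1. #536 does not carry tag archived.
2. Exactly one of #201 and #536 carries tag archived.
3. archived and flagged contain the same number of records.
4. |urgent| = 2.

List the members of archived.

archived = {#201}

From (1): #536 ∉ archived.
(2) (exactly one): #201 ∈ archived.
Suppose #186 ∈ archived: no assignment then satisfies all the clues, so #186 ∉ archived.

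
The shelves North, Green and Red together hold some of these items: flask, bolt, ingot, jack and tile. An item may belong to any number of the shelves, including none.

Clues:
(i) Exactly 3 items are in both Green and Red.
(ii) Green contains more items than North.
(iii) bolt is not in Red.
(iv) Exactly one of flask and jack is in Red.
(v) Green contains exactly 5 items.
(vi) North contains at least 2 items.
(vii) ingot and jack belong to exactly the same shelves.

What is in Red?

Red = {ingot, jack, tile}

From (iii): bolt ∉ Red.
(v): only 5 candidates remain for Green, so all are in.
Suppose flask ∈ Red: no assignment then satisfies all the clues, so flask ∉ Red.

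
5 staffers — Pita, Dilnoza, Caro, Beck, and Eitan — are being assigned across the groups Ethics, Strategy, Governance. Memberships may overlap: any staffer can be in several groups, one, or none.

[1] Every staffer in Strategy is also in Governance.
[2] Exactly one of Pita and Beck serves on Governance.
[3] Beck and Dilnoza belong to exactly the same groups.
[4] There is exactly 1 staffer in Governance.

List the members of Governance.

Governance = {Pita}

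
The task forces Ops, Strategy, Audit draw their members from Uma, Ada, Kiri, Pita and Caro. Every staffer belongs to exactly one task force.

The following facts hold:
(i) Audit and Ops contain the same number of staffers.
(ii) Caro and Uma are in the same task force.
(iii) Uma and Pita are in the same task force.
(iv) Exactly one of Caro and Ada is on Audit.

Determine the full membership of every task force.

Ops = {Kiri}; Strategy = {Caro, Pita, Uma}; Audit = {Ada}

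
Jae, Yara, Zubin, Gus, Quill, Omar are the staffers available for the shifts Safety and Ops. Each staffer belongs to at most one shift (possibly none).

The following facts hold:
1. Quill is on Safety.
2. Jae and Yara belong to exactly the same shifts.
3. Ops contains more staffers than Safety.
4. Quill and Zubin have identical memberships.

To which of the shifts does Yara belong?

Yara: Ops

From (1): Quill ∈ Safety.
(4): Zubin matches Quill: Zubin ∈ Safety.
Suppose Yara ∈ Safety: no assignment then satisfies all the clues, so Yara ∉ Safety.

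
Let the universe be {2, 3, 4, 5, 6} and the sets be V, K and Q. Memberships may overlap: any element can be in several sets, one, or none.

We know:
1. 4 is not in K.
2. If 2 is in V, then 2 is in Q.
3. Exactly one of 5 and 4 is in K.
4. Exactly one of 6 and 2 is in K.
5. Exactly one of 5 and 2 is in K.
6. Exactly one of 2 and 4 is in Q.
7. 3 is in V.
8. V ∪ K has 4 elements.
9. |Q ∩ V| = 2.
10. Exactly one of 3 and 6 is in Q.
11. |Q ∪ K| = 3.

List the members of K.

K = {5, 6}

From (1): 4 ∉ K.
From (7): 3 ∈ V.
(3) (exactly one): 5 ∈ K.
(5) (exactly one): 2 ∉ K.
(4) (exactly one): 6 ∈ K.
Suppose 3 ∈ K: no assignment then satisfies all the clues, so 3 ∉ K.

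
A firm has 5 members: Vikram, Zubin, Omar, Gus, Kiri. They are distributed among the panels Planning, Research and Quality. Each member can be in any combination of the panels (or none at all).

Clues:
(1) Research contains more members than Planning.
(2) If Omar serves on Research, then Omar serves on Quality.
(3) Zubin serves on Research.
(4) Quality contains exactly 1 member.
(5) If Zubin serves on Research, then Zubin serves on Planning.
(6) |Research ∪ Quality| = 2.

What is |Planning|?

1

From (3): Zubin ∈ Research.
(5): Zubin ∈ Planning.
Suppose Vikram ∈ Planning: no assignment then satisfies all the clues, so Vikram ∉ Planning.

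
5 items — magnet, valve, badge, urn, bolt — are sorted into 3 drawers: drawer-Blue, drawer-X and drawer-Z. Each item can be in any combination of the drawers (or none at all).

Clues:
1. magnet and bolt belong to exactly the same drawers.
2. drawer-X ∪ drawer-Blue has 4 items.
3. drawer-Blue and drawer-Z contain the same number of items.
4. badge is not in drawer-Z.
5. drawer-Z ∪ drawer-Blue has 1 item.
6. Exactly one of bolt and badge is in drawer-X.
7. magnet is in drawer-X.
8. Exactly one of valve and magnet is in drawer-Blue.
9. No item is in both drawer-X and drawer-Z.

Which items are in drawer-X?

drawer-X = {bolt, magnet, urn}

From (4): badge ∉ drawer-Z.
From (7): magnet ∈ drawer-X.
(1): bolt matches magnet: bolt ∈ drawer-X.
(6) (exactly one): badge ∉ drawer-X.
(9) (disjoint): magnet ∉ drawer-Z.
(9) (disjoint): bolt ∉ drawer-Z.
Suppose valve ∈ drawer-X: no assignment then satisfies all the clues, so valve ∉ drawer-X.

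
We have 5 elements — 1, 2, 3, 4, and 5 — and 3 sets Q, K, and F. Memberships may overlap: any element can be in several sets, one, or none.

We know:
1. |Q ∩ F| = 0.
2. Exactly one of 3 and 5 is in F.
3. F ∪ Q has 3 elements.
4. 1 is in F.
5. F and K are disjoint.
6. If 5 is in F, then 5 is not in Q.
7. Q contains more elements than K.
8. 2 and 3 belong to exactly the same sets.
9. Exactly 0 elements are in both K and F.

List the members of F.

F = {1, 5}

From (4): 1 ∈ F.
(5) (disjoint): 1 ∉ K.
Suppose 2 ∈ F: no assignment then satisfies all the clues, so 2 ∉ F.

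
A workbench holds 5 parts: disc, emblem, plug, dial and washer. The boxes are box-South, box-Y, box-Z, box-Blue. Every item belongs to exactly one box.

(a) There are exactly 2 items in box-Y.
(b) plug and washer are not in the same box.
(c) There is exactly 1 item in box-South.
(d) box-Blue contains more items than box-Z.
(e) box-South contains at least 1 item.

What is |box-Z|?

0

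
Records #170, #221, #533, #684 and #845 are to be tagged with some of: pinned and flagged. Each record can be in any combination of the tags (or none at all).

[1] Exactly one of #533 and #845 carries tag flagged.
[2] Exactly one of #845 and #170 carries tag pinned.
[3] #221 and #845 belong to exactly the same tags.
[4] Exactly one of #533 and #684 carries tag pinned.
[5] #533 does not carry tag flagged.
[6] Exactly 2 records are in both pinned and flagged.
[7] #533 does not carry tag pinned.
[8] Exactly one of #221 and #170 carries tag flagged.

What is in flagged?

From (5): #533 ∉ flagged.
From (7): #533 ∉ pinned.
(1) (exactly one): #845 ∈ flagged.
(3): #221 matches #845: #221 ∈ flagged.
(4) (exactly one): #684 ∈ pinned.
(8) (exactly one): #170 ∉ flagged.
Suppose #684 ∈ flagged: no assignment then satisfies all the clues, so #684 ∉ flagged.

flagged = {#221, #845}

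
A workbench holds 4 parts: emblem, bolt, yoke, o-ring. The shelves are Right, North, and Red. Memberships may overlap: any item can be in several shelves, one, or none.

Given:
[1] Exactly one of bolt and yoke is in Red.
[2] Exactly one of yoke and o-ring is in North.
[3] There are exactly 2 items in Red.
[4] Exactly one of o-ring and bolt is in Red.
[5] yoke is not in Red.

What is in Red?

From (5): yoke ∉ Red.
(1) (exactly one): bolt ∈ Red.
(4) (exactly one): o-ring ∉ Red.
(3): only 2 candidates remain for Red, so all are in.

Red = {bolt, emblem}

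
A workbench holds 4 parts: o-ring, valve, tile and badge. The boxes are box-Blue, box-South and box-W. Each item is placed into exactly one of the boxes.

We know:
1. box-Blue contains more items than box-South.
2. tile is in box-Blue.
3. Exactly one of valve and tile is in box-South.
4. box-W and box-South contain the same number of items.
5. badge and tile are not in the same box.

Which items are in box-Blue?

box-Blue = {o-ring, tile}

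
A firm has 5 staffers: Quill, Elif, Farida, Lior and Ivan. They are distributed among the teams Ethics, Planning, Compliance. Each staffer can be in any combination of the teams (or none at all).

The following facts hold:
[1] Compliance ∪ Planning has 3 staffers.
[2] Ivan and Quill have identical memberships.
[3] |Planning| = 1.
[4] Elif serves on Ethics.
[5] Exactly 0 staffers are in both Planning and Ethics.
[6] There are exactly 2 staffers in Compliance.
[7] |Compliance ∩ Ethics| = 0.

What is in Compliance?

Compliance = {Ivan, Quill}

From (4): Elif ∈ Ethics.
Suppose Quill ∉ Compliance: no assignment then satisfies all the clues, so Quill ∈ Compliance.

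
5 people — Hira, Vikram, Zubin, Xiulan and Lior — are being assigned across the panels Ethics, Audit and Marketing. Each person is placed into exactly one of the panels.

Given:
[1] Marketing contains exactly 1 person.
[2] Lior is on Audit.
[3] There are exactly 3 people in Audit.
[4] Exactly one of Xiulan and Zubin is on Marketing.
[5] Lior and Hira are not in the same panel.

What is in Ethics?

From (2): Lior ∈ Audit.
(5): Hira ∉ Audit.
Suppose Hira ∉ Ethics: no assignment then satisfies all the clues, so Hira ∈ Ethics.

Ethics = {Hira}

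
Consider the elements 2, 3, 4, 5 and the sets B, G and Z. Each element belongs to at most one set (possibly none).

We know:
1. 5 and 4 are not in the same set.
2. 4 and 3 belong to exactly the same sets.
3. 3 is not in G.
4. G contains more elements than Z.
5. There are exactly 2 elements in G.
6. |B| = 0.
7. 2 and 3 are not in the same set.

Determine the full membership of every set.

B = {}; G = {2, 5}; Z = {}

From (3): 3 ∉ G.
(2): 4 matches 3: 4 ∉ G.
(5): only 2 candidates remain for G, so all are in.
(6): B already has 0, so the rest are out.
Suppose 3 ∈ Z: no assignment then satisfies all the clues, so 3 ∉ Z.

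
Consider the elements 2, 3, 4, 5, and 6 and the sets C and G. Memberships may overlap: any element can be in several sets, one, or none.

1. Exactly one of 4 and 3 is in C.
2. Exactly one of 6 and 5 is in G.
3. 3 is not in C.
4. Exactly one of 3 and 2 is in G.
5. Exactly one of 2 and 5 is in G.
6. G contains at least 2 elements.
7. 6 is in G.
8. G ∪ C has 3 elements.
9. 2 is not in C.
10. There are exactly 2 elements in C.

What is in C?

C = {4, 6}

From (3): 3 ∉ C.
From (7): 6 ∈ G.
From (9): 2 ∉ C.
(1) (exactly one): 4 ∈ C.
(2) (exactly one): 5 ∉ G.
(5) (exactly one): 2 ∈ G.
(4) (exactly one): 3 ∉ G.
Suppose 5 ∈ C: no assignment then satisfies all the clues, so 5 ∉ C.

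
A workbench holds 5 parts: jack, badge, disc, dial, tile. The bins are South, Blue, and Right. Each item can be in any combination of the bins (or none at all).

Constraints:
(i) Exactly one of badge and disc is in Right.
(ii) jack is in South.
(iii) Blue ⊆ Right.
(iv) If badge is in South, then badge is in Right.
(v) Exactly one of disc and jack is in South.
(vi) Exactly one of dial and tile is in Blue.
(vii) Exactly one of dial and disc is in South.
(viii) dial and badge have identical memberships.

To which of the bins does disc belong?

From (ii): jack ∈ South.
(v) (exactly one): disc ∉ South.
(vii) (exactly one): dial ∈ South.
(viii): badge matches dial: badge ∈ South.
(iv): badge ∈ Right.
(viii): dial matches badge: dial ∈ Right.
(i) (exactly one): disc ∉ Right.
(iii) contrapositive: disc ∉ Blue.

disc: none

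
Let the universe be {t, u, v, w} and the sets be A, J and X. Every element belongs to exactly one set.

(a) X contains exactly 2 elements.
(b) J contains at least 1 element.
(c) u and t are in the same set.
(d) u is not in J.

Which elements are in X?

X = {t, u}

From (d): u ∉ J.
(c): t matches u: t ∉ J.
Suppose t ∉ X: no assignment then satisfies all the clues, so t ∈ X.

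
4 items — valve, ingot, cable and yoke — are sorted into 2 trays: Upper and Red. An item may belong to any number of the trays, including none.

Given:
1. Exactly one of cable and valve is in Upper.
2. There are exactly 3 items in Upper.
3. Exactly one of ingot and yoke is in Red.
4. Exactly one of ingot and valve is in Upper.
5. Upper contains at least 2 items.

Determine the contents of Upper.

Upper = {cable, ingot, yoke}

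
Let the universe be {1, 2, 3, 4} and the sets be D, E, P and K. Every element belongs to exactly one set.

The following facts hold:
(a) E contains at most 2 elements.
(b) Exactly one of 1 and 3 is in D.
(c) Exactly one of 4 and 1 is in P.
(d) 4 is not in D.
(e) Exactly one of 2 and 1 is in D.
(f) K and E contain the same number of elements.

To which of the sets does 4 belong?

4: P

From (d): 4 ∉ D.
Suppose 4 ∈ E: no assignment then satisfies all the clues, so 4 ∉ E.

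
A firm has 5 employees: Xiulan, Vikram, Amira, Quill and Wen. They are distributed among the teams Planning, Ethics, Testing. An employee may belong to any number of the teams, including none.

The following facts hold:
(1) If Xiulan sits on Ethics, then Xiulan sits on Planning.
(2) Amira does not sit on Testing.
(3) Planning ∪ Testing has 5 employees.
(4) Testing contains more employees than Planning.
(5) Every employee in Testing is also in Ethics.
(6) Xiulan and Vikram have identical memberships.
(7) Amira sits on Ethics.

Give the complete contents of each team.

From (2): Amira ∉ Testing.
From (7): Amira ∈ Ethics.
Suppose Xiulan ∉ Planning: no assignment then satisfies all the clues, so Xiulan ∈ Planning.

Planning = {Amira, Vikram, Xiulan}; Ethics = {Amira, Quill, Vikram, Wen, Xiulan}; Testing = {Quill, Vikram, Wen, Xiulan}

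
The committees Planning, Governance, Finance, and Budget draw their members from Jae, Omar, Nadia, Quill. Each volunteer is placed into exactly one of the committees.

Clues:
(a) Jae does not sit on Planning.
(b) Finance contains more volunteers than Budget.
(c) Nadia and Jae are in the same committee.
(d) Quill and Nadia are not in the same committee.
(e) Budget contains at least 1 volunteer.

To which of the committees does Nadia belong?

Nadia: Finance

From (a): Jae ∉ Planning.
(c): Nadia matches Jae: Nadia ∉ Planning.
Suppose Nadia ∈ Governance: no assignment then satisfies all the clues, so Nadia ∉ Governance.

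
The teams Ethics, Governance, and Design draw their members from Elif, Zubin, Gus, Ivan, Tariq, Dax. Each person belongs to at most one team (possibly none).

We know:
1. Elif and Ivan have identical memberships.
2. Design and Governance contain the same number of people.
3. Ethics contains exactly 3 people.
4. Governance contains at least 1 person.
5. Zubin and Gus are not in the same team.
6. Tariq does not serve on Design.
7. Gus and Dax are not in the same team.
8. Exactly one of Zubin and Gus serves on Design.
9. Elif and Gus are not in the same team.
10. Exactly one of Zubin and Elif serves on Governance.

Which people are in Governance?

Governance = {Zubin}

From (6): Tariq ∉ Design.
Suppose Elif ∈ Governance: no assignment then satisfies all the clues, so Elif ∉ Governance.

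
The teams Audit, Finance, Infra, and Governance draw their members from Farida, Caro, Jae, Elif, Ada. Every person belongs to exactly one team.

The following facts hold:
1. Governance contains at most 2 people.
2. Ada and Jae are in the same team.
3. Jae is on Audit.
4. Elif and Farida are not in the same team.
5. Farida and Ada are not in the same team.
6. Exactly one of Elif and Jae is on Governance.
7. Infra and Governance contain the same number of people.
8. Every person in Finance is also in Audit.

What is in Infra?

Infra = {Farida}

From (3): Jae ∈ Audit.
(2): Ada matches Jae: Ada ∈ Audit.
(5): Farida ∉ Audit.
(6) (exactly one): Elif ∈ Governance.
(8) contrapositive: Farida ∉ Finance.
(4): Farida ∉ Governance.
Only one team left: Farida ∈ Infra.
Suppose Caro ∈ Infra: no assignment then satisfies all the clues, so Caro ∉ Infra.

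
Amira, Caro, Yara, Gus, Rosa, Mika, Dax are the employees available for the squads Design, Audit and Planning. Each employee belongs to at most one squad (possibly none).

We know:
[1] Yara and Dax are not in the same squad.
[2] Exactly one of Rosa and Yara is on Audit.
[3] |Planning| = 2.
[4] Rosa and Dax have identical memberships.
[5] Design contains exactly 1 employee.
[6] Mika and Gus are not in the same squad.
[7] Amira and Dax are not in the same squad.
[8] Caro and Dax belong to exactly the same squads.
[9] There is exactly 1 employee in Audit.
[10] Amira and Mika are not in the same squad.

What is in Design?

Design = {Mika}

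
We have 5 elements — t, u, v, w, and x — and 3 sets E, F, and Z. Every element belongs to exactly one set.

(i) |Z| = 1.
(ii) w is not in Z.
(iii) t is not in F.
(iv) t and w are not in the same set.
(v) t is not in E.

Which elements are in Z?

Z = {t}

From (ii): w ∉ Z.
From (iii): t ∉ F.
From (v): t ∉ E.
Only one set left: t ∈ Z.
(i): Z already has 1, so the rest are out.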